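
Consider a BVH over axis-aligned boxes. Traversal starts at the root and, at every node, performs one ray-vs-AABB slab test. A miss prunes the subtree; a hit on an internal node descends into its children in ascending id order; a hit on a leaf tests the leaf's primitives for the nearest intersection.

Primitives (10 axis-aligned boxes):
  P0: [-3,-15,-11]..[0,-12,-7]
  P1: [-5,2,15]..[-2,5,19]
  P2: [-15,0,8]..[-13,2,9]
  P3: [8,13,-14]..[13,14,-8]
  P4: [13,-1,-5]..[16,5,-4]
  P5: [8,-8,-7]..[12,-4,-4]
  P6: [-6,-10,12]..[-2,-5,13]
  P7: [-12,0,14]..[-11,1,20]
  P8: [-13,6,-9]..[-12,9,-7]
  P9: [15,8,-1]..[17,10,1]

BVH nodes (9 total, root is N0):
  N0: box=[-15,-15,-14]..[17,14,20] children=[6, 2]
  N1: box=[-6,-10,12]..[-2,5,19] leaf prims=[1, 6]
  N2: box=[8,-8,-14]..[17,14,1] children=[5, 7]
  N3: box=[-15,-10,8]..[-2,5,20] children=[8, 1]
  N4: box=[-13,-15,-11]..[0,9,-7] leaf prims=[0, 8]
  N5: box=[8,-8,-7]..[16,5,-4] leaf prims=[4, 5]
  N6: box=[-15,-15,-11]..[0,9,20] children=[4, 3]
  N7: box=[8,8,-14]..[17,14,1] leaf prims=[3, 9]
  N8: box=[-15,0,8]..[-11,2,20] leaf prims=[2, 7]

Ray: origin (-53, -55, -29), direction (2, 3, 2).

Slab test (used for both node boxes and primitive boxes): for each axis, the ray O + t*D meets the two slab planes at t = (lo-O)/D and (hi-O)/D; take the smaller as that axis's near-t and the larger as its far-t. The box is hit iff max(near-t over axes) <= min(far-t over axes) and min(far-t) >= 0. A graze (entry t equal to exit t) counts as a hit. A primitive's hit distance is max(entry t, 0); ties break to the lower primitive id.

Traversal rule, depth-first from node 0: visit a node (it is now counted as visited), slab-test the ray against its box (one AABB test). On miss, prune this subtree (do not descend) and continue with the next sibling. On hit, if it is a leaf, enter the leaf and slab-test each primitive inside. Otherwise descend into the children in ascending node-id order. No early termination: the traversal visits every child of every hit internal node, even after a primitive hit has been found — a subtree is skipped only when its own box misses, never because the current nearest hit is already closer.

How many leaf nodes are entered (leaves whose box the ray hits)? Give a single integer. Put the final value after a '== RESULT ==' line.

Traverse from the root:
N0 x:[19,35] y:[40/3,23] z:[15/2,49/2] -> hit [19,23], descend [2, 6]
  N2 x:[61/2,35] y:[47/3,23] z:[15/2,15] -> miss, prune
  N6 x:[19,53/2] y:[40/3,64/3] z:[9,49/2] -> hit [19,64/3], descend [3, 4]
    N3 x:[19,51/2] y:[15,20] z:[37/2,49/2] -> hit [19,20], descend [1, 8]
      N1 x:[47/2,51/2] y:[15,20] z:[41/2,24] -> miss, prune
      N8 x:[19,21] y:[55/3,19] z:[37/2,49/2] -> hit [19,19] leaf, test {P2@t=19, P7(miss)}
    N4 x:[20,53/2] y:[40/3,64/3] z:[9,11] -> miss, prune

7 AABB tests over nodes [0, 2, 6, 3, 1, 8, 4]; 1 leaf entered; closest P2.

== RESULT ==
1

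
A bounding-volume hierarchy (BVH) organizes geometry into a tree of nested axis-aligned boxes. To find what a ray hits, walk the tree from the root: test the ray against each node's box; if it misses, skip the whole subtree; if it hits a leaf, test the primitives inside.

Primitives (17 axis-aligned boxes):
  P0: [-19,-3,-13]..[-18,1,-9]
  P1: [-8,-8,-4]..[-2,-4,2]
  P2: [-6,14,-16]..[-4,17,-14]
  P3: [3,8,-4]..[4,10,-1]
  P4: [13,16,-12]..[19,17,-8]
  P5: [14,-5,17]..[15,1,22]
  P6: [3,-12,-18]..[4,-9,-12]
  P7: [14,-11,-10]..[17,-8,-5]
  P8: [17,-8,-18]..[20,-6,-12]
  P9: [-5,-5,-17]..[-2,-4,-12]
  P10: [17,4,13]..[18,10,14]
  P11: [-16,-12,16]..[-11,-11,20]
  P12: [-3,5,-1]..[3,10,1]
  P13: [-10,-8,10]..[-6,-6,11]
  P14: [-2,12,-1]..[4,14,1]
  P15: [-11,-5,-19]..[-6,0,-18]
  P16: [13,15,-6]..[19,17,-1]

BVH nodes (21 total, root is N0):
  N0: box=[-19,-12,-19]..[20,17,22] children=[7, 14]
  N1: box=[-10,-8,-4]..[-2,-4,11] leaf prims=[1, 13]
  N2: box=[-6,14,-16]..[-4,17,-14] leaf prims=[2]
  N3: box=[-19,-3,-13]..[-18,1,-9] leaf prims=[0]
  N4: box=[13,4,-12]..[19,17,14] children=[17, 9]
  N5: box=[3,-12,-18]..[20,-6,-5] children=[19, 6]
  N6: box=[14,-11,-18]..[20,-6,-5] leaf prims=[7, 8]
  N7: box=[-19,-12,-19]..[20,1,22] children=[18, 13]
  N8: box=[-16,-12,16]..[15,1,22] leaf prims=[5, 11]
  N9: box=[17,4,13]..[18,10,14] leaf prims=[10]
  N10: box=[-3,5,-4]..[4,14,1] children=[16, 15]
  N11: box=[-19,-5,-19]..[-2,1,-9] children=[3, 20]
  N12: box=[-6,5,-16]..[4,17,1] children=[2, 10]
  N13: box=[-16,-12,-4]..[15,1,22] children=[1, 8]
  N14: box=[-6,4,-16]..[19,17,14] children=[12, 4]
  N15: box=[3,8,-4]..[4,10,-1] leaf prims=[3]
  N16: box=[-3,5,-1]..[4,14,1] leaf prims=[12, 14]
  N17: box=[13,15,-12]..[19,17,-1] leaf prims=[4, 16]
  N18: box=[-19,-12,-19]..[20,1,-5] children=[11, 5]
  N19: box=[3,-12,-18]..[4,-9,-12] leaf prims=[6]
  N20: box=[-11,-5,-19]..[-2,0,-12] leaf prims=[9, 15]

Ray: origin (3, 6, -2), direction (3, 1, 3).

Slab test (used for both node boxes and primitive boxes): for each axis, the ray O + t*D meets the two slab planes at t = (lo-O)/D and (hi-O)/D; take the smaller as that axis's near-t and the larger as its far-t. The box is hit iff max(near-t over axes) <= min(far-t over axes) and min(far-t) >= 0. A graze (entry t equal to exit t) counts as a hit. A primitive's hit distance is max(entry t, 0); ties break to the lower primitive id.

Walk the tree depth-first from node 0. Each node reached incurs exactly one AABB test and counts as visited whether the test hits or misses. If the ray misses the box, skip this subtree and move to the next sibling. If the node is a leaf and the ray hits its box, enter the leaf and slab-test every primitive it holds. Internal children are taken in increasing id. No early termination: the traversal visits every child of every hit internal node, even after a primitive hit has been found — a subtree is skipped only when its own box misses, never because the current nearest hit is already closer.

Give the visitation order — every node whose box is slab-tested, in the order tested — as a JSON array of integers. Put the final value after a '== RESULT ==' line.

Traverse from the root:
N0 x:[-22/3,17/3] y:[-18,11] z:[-17/3,8] -> hit [-17/3,17/3], descend [7, 14]
  N7 x:[-22/3,17/3] y:[-18,-5] z:[-17/3,8] -> miss, prune
  N14 x:[-3,16/3] y:[-2,11] z:[-14/3,16/3] -> hit [-2,16/3], descend [4, 12]
    N4 x:[10/3,16/3] y:[-2,11] z:[-10/3,16/3] -> hit [10/3,16/3], descend [9, 17]
      N9 x:[14/3,5] y:[-2,4] z:[5,16/3] -> miss, prune
      N17 x:[10/3,16/3] y:[9,11] z:[-10/3,1/3] -> miss, prune
    N12 x:[-3,1/3] y:[-1,11] z:[-14/3,1] -> hit [-1,1/3], descend [2, 10]
      N2 x:[-3,-7/3] y:[8,11] z:[-14/3,-4] -> miss, prune
      N10 x:[-2,1/3] y:[-1,8] z:[-2/3,1] -> hit [-2/3,1/3], descend [15, 16]
        N15 x:[0,1/3] y:[2,4] z:[-2/3,1/3] -> miss, prune
        N16 x:[-2,1/3] y:[-1,8] z:[1/3,1] -> hit [1/3,1/3] leaf, test {P12(miss), P14(miss)}

order=[0, 7, 14, 4, 9, 17, 12, 2, 10, 15, 16]  |boxes|=11  |leaves|=1  hit=miss

== RESULT ==
[0, 7, 14, 4, 9, 17, 12, 2, 10, 15, 16]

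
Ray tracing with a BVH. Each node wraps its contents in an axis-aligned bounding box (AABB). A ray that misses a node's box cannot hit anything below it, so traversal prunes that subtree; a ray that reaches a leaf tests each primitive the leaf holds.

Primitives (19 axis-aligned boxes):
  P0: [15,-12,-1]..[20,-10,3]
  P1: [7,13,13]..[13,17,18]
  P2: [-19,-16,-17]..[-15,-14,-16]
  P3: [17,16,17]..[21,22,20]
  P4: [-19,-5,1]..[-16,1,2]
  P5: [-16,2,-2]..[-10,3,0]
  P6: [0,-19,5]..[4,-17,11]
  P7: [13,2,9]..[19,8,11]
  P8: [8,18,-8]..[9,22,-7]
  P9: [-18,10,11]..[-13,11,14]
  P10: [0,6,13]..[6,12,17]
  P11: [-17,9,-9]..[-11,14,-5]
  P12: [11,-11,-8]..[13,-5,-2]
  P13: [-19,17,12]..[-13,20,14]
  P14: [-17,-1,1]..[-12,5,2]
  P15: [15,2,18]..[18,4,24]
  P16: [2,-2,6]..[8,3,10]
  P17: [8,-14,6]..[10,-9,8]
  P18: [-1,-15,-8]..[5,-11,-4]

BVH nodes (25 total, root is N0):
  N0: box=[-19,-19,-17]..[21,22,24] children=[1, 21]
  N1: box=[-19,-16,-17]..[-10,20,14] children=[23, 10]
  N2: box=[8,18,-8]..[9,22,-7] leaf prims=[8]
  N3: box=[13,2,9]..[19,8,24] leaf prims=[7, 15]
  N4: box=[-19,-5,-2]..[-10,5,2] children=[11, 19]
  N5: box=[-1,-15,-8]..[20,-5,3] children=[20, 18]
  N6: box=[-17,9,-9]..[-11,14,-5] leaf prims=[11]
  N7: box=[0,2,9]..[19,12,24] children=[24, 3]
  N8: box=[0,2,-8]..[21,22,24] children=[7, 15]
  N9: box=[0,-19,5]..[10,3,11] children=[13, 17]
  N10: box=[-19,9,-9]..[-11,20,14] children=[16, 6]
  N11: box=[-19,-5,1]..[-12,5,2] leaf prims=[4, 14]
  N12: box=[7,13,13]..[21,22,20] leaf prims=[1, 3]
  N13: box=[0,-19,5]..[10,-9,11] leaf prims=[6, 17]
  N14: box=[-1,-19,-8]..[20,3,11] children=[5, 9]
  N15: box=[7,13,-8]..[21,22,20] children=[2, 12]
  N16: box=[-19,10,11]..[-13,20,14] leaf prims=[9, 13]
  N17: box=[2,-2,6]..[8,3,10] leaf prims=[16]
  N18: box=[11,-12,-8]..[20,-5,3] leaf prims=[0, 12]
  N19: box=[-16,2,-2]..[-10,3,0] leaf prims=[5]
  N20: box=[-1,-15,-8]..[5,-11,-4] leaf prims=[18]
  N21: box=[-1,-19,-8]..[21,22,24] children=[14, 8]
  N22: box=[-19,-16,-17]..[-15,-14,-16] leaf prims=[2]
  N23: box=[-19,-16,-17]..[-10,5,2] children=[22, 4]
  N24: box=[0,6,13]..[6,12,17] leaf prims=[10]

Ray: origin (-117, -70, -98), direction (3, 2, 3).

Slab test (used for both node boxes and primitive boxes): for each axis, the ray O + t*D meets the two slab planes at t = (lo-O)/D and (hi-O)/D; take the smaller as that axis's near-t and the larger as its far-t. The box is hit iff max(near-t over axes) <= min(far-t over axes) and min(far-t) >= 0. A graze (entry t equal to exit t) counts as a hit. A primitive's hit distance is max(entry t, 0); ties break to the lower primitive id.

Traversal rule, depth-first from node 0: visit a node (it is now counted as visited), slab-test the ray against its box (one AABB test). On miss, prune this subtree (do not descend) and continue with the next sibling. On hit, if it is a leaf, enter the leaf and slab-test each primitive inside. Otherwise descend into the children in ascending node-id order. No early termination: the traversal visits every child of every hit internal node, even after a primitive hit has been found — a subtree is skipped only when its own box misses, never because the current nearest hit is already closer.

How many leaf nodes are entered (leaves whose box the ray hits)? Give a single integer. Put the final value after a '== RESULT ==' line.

Trace the traversal:
N0 x:[98/3,46] y:[51/2,46] z:[27,122/3] -> hit [98/3,122/3], descend [1, 21]
  N1 x:[98/3,107/3] y:[27,45] z:[27,112/3] -> hit [98/3,107/3], descend [10, 23]
    N10 x:[98/3,106/3] y:[79/2,45] z:[89/3,112/3] -> miss, prune
    N23 x:[98/3,107/3] y:[27,75/2] z:[27,100/3] -> hit [98/3,100/3], descend [4, 22]
      N4 x:[98/3,107/3] y:[65/2,75/2] z:[32,100/3] -> hit [98/3,100/3], descend [11, 19]
        N11 x:[98/3,35] y:[65/2,75/2] z:[33,100/3] -> hit [33,100/3] leaf, test {P4@t=33, P14(miss)}
        N19 x:[101/3,107/3] y:[36,73/2] z:[32,98/3] -> miss, prune
      N22 x:[98/3,34] y:[27,28] z:[27,82/3] -> miss, prune
  N21 x:[116/3,46] y:[51/2,46] z:[30,122/3] -> hit [116/3,122/3], descend [8, 14]
    N8 x:[39,46] y:[36,46] z:[30,122/3] -> hit [39,122/3], descend [7, 15]
      N7 x:[39,136/3] y:[36,41] z:[107/3,122/3] -> hit [39,122/3], descend [3, 24]
        N3 x:[130/3,136/3] y:[36,39] z:[107/3,122/3] -> miss, prune
        N24 x:[39,41] y:[38,41] z:[37,115/3] -> miss, prune
      N15 x:[124/3,46] y:[83/2,46] z:[30,118/3] -> miss, prune
    N14 x:[116/3,137/3] y:[51/2,73/2] z:[30,109/3] -> miss, prune

15 AABB tests over nodes [0, 1, 10, 23, 4, 11, 19, 22, 21, 8, 7, 3, 24, 15, 14]; 1 leaf entered; closest P4.

== RESULT ==
1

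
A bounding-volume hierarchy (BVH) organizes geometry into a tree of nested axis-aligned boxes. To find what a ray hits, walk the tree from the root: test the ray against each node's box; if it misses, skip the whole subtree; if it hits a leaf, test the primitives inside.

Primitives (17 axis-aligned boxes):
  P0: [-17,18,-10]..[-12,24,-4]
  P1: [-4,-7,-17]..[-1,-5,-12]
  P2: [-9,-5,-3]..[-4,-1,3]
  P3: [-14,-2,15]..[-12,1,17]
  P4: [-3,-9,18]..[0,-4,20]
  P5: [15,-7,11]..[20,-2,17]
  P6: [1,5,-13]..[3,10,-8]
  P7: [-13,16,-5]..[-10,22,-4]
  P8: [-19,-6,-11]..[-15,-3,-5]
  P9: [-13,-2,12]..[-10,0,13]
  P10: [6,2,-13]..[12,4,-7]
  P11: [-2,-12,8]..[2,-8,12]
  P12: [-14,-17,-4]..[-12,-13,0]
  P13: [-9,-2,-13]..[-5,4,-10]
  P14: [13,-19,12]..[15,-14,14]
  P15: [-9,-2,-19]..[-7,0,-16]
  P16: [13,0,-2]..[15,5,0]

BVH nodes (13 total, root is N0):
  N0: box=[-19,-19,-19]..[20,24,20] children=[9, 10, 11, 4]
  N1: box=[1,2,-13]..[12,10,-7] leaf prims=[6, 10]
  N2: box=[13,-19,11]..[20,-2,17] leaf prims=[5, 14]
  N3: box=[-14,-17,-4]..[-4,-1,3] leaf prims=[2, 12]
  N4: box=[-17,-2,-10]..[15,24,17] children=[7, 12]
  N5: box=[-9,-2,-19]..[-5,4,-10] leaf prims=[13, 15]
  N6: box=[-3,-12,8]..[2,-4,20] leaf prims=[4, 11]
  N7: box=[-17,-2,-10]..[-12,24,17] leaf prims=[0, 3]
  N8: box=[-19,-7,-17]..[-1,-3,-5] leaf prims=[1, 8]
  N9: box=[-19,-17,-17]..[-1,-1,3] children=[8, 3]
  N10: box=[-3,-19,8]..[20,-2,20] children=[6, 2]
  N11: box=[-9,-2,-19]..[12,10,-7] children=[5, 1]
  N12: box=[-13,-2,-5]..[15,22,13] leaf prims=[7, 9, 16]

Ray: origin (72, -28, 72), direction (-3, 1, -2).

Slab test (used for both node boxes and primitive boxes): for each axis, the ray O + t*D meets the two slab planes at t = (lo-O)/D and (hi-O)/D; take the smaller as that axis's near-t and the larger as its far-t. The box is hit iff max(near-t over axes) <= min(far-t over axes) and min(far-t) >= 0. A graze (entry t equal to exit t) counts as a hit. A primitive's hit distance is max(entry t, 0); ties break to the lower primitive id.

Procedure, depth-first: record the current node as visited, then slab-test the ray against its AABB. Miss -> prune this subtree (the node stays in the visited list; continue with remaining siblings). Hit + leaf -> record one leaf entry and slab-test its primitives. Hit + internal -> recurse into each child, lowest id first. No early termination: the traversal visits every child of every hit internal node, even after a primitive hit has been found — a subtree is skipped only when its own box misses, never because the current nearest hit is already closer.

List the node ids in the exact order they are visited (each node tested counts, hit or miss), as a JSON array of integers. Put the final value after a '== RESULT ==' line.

Walk:
N0 x:[52/3,91/3] y:[9,52] z:[26,91/2] -> hit [26,91/3], descend [4, 9, 10, 11]
  N4 x:[19,89/3] y:[26,52] z:[55/2,41] -> hit [55/2,89/3], descend [7, 12]
    N7 x:[28,89/3] y:[26,52] z:[55/2,41] -> hit [28,89/3] leaf, test {P0(miss), P3@t=28}
    N12 x:[19,85/3] y:[26,50] z:[59/2,77/2] -> miss, prune
  N9 x:[73/3,91/3] y:[11,27] z:[69/2,89/2] -> miss, prune
  N10 x:[52/3,25] y:[9,26] z:[26,32] -> miss, prune
  N11 x:[20,27] y:[26,38] z:[79/2,91/2] -> miss, prune

Summary -> nodes [0, 4, 7, 12, 9, 10, 11]; box-tests=7; leaf-entries=1; first=P3

== RESULT ==
[0, 4, 7, 12, 9, 10, 11]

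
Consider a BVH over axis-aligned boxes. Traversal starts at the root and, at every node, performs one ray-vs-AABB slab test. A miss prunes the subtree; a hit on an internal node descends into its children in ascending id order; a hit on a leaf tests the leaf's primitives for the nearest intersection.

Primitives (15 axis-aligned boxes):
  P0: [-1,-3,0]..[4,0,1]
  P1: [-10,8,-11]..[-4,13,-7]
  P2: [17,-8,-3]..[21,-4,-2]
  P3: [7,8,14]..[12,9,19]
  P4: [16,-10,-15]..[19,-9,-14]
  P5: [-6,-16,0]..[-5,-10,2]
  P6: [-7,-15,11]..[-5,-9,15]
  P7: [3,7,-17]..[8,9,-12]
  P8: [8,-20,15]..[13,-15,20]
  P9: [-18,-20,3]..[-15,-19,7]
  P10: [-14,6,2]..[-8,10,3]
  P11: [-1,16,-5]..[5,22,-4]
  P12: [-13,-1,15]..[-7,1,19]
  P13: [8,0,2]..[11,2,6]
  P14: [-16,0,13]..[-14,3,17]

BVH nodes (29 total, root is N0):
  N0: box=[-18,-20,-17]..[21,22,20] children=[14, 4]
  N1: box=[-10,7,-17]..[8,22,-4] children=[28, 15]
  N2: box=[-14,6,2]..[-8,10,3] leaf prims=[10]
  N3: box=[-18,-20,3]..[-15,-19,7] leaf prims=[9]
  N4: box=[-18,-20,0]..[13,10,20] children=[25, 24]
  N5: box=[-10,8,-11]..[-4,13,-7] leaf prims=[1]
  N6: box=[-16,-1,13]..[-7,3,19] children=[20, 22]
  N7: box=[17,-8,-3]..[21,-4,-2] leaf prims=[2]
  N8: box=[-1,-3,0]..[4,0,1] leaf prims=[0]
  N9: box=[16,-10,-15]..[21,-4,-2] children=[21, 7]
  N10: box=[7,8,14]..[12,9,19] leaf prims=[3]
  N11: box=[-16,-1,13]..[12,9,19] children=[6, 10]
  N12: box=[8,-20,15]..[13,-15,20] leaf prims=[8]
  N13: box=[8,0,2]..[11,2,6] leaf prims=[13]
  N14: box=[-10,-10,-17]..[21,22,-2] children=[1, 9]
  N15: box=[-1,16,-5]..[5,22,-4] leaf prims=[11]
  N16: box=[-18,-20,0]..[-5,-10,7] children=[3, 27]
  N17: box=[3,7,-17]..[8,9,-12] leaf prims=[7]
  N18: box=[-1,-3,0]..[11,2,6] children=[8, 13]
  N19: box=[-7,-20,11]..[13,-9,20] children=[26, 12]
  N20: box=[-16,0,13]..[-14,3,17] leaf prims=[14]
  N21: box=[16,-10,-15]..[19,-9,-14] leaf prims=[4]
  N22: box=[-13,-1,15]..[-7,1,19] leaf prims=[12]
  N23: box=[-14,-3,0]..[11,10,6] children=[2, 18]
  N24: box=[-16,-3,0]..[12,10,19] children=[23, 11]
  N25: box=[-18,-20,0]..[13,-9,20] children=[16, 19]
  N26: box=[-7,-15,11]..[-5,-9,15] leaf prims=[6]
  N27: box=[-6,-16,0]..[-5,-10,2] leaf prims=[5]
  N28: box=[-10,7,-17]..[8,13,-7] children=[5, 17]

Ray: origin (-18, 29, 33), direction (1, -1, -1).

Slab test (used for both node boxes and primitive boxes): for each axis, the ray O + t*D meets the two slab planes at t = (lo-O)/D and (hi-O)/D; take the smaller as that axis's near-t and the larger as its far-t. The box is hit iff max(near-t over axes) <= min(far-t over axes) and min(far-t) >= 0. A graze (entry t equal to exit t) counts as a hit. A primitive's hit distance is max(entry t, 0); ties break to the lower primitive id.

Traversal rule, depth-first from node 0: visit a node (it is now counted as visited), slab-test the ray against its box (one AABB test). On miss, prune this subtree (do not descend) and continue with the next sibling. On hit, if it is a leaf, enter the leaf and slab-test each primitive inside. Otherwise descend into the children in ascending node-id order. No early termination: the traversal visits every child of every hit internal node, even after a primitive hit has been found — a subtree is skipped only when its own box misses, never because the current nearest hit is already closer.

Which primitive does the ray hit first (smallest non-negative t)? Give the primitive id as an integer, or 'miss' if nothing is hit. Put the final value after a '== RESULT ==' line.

Traverse from the root:
N0 x:[0,39] y:[7,49] z:[13,50] -> hit [13,39], descend [4, 14]
  N4 x:[0,31] y:[19,49] z:[13,33] -> hit [19,31], descend [24, 25]
    N24 x:[2,30] y:[19,32] z:[14,33] -> hit [19,30], descend [11, 23]
      N11 x:[2,30] y:[20,30] z:[14,20] -> hit [20,20], descend [6, 10]
        N6 x:[2,11] y:[26,30] z:[14,20] -> miss, prune
        N10 x:[25,30] y:[20,21] z:[14,19] -> miss, prune
      N23 x:[4,29] y:[19,32] z:[27,33] -> hit [27,29], descend [2, 18]
        N2 x:[4,10] y:[19,23] z:[30,31] -> miss, prune
        N18 x:[17,29] y:[27,32] z:[27,33] -> hit [27,29], descend [8, 13]
          N8 x:[17,22] y:[29,32] z:[32,33] -> miss, prune
          N13 x:[26,29] y:[27,29] z:[27,31] -> hit [27,29] leaf, test {P13@t=27}
    N25 x:[0,31] y:[38,49] z:[13,33] -> miss, prune
  N14 x:[8,39] y:[7,39] z:[35,50] -> hit [35,39], descend [1, 9]
    N1 x:[8,26] y:[7,22] z:[37,50] -> miss, prune
    N9 x:[34,39] y:[33,39] z:[35,48] -> hit [35,39], descend [7, 21]
      N7 x:[35,39] y:[33,37] z:[35,36] -> hit [35,36] leaf, test {P2@t=35}
      N21 x:[34,37] y:[38,39] z:[47,48] -> miss, prune

17 AABB tests over nodes [0, 4, 24, 11, 6, 10, 23, 2, 18, 8, 13, 25, 14, 1, 9, 7, 21]; 2 leaves entered; closest P13.

== RESULT ==
13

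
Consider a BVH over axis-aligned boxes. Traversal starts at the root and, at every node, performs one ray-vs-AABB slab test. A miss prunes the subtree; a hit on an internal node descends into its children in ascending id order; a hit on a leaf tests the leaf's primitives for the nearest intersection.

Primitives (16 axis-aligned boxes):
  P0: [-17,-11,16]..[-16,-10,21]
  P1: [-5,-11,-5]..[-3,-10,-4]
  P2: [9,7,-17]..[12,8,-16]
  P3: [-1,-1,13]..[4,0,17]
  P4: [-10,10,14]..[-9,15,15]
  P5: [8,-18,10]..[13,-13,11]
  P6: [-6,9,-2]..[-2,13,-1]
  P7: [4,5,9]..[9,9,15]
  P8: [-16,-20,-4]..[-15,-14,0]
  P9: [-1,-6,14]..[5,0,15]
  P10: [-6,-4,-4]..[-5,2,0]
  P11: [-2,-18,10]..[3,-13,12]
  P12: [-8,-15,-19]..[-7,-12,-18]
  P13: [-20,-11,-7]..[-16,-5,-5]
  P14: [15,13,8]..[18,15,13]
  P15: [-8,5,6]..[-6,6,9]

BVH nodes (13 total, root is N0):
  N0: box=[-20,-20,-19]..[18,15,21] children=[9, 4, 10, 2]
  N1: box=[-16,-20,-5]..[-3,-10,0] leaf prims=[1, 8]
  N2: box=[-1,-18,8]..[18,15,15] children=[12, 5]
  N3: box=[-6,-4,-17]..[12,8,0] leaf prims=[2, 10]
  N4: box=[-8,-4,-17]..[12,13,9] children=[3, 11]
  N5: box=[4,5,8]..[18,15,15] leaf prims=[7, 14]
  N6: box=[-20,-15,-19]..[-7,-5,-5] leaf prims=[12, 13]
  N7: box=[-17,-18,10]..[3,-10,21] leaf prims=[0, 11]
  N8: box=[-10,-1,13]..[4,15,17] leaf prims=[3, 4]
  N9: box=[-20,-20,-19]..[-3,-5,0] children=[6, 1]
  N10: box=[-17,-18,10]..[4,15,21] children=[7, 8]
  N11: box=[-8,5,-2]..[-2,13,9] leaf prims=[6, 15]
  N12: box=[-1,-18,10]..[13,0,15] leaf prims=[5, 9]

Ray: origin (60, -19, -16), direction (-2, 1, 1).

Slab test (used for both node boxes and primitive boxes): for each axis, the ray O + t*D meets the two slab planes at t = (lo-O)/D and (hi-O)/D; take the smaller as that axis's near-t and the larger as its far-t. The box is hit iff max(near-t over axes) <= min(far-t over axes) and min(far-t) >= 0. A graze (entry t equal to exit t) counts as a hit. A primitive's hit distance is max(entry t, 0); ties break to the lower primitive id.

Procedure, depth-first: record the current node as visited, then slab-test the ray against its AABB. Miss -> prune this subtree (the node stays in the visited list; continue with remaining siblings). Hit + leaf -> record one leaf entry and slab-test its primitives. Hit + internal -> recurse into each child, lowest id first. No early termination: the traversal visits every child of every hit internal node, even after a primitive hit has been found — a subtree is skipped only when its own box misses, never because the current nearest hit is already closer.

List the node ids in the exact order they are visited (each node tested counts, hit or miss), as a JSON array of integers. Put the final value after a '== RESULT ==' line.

Traverse from the root:
N0 x:[21,40] y:[-1,34] z:[-3,37] -> hit [21,34], descend [2, 4, 9, 10]
  N2 x:[21,61/2] y:[1,34] z:[24,31] -> hit [24,61/2], descend [5, 12]
    N5 x:[21,28] y:[24,34] z:[24,31] -> hit [24,28] leaf, test {P7@t=51/2, P14(miss)}
    N12 x:[47/2,61/2] y:[1,19] z:[26,31] -> miss, prune
  N4 x:[24,34] y:[15,32] z:[-1,25] -> hit [24,25], descend [3, 11]
    N3 x:[24,33] y:[15,27] z:[-1,16] -> miss, prune
    N11 x:[31,34] y:[24,32] z:[14,25] -> miss, prune
  N9 x:[63/2,40] y:[-1,14] z:[-3,16] -> miss, prune
  N10 x:[28,77/2] y:[1,34] z:[26,37] -> hit [28,34], descend [7, 8]
    N7 x:[57/2,77/2] y:[1,9] z:[26,37] -> miss, prune
    N8 x:[28,35] y:[18,34] z:[29,33] -> hit [29,33] leaf, test {P3(miss), P4(miss)}

11 AABB tests over nodes [0, 2, 5, 12, 4, 3, 11, 9, 10, 7, 8]; 2 leaves entered; closest P7.

== RESULT ==
[0, 2, 5, 12, 4, 3, 11, 9, 10, 7, 8]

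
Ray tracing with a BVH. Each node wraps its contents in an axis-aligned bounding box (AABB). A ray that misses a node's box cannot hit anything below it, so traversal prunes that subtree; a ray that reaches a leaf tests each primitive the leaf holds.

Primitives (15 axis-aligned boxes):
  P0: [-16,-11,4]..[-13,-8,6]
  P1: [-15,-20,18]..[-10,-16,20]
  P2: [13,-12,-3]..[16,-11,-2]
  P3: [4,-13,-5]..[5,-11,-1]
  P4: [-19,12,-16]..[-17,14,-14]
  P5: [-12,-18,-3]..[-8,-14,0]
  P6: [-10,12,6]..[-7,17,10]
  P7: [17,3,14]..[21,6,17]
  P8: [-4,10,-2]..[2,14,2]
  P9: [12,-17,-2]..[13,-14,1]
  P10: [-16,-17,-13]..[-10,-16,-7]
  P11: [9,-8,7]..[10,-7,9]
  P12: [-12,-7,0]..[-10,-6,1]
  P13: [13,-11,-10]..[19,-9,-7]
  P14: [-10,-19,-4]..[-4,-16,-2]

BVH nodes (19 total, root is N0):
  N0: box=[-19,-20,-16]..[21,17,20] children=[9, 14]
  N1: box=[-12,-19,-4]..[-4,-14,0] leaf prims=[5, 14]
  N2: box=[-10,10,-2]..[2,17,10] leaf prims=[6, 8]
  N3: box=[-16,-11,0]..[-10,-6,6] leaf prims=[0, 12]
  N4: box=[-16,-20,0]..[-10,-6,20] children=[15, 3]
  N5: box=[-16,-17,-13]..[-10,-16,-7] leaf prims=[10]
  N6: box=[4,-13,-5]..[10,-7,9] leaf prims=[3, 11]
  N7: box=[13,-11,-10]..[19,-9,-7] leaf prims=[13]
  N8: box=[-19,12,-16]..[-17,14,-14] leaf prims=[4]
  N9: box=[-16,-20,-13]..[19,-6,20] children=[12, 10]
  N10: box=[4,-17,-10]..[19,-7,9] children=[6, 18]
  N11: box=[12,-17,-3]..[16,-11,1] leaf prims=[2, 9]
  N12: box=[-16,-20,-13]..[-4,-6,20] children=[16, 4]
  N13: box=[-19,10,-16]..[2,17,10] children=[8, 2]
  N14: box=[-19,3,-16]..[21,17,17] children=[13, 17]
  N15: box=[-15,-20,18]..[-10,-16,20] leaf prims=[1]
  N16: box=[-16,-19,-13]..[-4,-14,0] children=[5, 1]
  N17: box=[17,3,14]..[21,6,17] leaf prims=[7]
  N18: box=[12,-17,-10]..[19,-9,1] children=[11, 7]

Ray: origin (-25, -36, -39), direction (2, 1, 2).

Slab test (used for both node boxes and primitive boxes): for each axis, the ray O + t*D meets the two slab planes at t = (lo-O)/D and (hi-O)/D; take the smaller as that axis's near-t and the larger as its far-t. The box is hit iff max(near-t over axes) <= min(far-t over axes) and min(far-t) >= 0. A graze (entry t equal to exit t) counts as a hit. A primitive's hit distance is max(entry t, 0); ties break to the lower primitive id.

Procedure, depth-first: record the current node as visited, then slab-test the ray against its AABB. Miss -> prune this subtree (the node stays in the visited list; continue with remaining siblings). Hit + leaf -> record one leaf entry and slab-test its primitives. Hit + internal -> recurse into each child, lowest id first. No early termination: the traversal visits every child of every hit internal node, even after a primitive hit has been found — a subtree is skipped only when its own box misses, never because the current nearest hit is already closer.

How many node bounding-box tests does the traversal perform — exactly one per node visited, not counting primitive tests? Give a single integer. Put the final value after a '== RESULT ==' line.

Traverse from the root:
N0 x:[3,23] y:[16,53] z:[23/2,59/2] -> hit [16,23], descend [9, 14]
  N9 x:[9/2,22] y:[16,30] z:[13,59/2] -> hit [16,22], descend [10, 12]
    N10 x:[29/2,22] y:[19,29] z:[29/2,24] -> hit [19,22], descend [6, 18]
      N6 x:[29/2,35/2] y:[23,29] z:[17,24] -> miss, prune
      N18 x:[37/2,22] y:[19,27] z:[29/2,20] -> hit [19,20], descend [7, 11]
        N7 x:[19,22] y:[25,27] z:[29/2,16] -> miss, prune
        N11 x:[37/2,41/2] y:[19,25] z:[18,20] -> hit [19,20] leaf, test {P2(miss), P9@t=19}
    N12 x:[9/2,21/2] y:[16,30] z:[13,59/2] -> miss, prune
  N14 x:[3,23] y:[39,53] z:[23/2,28] -> miss, prune

order=[0, 9, 10, 6, 18, 7, 11, 12, 14]  |boxes|=9  |leaves|=1  hit=P9

== RESULT ==
9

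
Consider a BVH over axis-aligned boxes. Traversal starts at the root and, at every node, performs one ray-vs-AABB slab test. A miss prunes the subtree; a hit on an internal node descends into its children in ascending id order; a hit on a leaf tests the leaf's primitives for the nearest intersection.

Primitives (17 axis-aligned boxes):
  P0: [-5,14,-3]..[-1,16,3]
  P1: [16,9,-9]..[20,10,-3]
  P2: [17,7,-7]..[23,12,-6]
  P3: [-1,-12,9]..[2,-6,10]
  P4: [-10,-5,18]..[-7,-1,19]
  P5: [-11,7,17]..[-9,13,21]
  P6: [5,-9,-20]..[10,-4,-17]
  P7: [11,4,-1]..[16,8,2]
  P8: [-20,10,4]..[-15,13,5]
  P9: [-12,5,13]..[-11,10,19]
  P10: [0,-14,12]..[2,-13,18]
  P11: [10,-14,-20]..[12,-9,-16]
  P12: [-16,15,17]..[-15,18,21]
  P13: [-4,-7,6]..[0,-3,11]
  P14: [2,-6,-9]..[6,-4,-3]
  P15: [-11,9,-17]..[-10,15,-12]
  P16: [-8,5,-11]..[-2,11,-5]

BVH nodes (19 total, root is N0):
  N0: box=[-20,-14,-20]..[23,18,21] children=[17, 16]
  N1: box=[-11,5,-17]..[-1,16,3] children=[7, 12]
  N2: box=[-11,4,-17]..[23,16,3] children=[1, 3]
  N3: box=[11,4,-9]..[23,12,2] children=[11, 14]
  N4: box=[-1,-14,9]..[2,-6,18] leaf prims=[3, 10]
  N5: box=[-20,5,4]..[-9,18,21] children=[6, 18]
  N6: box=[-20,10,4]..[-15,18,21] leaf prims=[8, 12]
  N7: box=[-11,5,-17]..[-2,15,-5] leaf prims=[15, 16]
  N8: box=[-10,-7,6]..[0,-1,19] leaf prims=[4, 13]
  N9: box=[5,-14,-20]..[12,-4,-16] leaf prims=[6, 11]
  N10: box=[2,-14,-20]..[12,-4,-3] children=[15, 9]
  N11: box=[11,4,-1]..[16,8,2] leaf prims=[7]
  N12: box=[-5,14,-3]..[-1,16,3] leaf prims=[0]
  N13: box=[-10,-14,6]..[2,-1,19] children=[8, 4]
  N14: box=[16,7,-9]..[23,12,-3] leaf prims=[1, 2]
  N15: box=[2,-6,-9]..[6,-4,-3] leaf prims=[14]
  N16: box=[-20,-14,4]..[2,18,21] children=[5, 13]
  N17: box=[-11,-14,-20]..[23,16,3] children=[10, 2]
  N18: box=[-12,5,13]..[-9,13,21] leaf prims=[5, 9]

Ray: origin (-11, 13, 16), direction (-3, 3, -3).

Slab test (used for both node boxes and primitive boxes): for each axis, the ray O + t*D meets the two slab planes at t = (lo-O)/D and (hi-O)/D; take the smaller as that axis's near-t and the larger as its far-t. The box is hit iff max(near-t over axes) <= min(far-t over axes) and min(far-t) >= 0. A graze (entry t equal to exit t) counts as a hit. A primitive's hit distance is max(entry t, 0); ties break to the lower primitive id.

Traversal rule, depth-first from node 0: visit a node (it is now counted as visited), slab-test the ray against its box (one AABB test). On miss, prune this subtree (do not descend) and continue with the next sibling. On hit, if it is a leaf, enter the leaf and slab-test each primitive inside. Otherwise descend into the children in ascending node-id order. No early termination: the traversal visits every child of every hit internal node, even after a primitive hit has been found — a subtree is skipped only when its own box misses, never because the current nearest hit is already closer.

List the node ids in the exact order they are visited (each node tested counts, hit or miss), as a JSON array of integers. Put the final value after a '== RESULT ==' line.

Trace the traversal:
N0 x:[-34/3,3] y:[-9,5/3] z:[-5/3,12] -> hit [-5/3,5/3], descend [16, 17]
  N16 x:[-13/3,3] y:[-9,5/3] z:[-5/3,4] -> hit [-5/3,5/3], descend [5, 13]
    N5 x:[-2/3,3] y:[-8/3,5/3] z:[-5/3,4] -> hit [-2/3,5/3], descend [6, 18]
      N6 x:[4/3,3] y:[-1,5/3] z:[-5/3,4] -> hit [4/3,5/3] leaf, test {P8(miss), P12(miss)}
      N18 x:[-2/3,1/3] y:[-8/3,0] z:[-5/3,1] -> hit [-2/3,0] leaf, test {P5(miss), P9(miss)}
    N13 x:[-13/3,-1/3] y:[-9,-14/3] z:[-1,10/3] -> miss, prune
  N17 x:[-34/3,0] y:[-9,1] z:[13/3,12] -> miss, prune

Visited [0, 16, 5, 6, 18, 13, 17]. Tests: 7 box, 2 leaf. Nearest: miss.

== RESULT ==
[0, 16, 5, 6, 18, 13, 17]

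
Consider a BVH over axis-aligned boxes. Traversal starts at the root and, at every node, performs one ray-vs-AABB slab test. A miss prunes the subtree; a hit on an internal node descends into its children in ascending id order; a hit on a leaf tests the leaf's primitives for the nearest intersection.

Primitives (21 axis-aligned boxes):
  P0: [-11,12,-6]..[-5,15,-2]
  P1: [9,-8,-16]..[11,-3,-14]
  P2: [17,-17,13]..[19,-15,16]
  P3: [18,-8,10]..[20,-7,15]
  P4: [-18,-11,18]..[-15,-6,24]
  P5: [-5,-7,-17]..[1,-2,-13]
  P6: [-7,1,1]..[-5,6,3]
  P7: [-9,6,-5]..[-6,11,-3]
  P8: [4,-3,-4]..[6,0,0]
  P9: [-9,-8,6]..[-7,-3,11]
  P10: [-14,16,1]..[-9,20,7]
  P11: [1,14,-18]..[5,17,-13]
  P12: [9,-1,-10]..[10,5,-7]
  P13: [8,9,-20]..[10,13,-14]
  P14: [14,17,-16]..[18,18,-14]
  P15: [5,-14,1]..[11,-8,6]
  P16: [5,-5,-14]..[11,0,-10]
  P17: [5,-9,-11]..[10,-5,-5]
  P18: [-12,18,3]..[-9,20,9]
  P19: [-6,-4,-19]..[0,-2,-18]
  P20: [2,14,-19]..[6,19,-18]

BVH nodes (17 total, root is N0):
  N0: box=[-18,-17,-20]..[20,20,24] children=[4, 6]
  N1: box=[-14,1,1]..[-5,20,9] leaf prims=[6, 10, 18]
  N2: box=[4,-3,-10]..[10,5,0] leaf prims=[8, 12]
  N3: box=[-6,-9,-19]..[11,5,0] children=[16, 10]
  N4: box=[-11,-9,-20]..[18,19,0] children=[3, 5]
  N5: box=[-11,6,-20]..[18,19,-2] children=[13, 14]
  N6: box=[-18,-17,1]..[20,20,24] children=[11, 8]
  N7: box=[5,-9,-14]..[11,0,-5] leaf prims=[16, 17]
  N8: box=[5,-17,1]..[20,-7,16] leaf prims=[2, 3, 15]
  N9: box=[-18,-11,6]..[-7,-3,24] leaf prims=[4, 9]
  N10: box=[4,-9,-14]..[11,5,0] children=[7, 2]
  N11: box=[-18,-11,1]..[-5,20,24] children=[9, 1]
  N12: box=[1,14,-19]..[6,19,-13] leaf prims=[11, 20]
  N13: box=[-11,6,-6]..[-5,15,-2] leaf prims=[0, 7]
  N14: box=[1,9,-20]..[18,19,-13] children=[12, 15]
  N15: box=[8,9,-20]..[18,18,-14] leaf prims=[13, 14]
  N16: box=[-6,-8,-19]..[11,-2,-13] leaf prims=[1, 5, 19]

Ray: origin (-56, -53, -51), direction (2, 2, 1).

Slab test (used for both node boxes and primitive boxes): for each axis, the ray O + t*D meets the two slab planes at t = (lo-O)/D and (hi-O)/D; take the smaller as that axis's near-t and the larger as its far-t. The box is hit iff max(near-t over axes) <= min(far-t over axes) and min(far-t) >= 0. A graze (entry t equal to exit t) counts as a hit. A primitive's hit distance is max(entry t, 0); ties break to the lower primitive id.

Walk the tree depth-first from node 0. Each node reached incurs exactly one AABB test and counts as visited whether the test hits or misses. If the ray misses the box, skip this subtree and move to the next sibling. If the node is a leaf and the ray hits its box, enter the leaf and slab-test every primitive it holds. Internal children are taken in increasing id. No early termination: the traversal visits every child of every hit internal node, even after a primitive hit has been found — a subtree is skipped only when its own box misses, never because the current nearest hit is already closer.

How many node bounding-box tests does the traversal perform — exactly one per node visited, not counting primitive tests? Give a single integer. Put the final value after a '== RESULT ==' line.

Walk:
N0 x:[19,38] y:[18,73/2] z:[31,75] -> hit [31,73/2], descend [4, 6]
  N4 x:[45/2,37] y:[22,36] z:[31,51] -> hit [31,36], descend [3, 5]
    N3 x:[25,67/2] y:[22,29] z:[32,51] -> miss, prune
    N5 x:[45/2,37] y:[59/2,36] z:[31,49] -> hit [31,36], descend [13, 14]
      N13 x:[45/2,51/2] y:[59/2,34] z:[45,49] -> miss, prune
      N14 x:[57/2,37] y:[31,36] z:[31,38] -> hit [31,36], descend [12, 15]
        N12 x:[57/2,31] y:[67/2,36] z:[32,38] -> miss, prune
        N15 x:[32,37] y:[31,71/2] z:[31,37] -> hit [32,71/2] leaf, test {P13@t=32, P14@t=35}
  N6 x:[19,38] y:[18,73/2] z:[52,75] -> miss, prune

Visited [0, 4, 3, 5, 13, 14, 12, 15, 6]. Tests: 9 box, 1 leaf. Nearest: P13.

== RESULT ==
9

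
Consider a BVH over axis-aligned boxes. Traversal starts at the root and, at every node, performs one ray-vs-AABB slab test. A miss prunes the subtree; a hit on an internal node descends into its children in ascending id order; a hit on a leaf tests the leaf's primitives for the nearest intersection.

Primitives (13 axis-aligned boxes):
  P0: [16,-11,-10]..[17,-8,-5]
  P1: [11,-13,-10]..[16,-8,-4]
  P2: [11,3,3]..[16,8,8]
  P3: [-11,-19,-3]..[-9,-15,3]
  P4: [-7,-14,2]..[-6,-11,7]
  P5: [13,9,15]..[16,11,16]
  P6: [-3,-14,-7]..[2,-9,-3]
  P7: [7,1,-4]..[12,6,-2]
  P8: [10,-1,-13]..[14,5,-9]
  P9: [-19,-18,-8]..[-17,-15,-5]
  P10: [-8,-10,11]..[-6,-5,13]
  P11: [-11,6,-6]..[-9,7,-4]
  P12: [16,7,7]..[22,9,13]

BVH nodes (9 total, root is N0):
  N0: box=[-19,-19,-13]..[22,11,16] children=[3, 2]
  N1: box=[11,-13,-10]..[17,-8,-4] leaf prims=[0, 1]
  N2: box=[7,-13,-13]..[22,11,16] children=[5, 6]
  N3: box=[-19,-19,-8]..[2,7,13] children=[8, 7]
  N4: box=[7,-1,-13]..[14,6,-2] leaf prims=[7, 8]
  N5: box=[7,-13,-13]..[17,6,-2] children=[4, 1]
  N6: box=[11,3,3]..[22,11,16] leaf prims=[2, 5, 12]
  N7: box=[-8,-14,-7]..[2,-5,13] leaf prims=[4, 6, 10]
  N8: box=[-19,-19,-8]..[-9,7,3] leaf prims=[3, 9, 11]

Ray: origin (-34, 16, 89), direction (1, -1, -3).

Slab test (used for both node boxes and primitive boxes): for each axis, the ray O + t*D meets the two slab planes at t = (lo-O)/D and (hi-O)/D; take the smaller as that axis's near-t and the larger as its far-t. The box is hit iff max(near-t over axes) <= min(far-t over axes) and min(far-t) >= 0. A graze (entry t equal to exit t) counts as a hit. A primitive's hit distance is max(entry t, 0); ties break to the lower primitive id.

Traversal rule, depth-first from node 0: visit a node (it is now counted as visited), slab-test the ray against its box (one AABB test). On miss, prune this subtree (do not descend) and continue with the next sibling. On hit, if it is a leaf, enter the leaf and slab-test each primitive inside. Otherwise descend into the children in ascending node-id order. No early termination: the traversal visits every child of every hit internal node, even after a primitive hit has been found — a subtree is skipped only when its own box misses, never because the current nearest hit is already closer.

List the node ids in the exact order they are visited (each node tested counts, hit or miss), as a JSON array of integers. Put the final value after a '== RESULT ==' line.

Traverse from the root:
N0 x:[15,56] y:[5,35] z:[73/3,34] -> hit [73/3,34], descend [2, 3]
  N2 x:[41,56] y:[5,29] z:[73/3,34] -> miss, prune
  N3 x:[15,36] y:[9,35] z:[76/3,97/3] -> hit [76/3,97/3], descend [7, 8]
    N7 x:[26,36] y:[21,30] z:[76/3,32] -> hit [26,30] leaf, test {P4@t=82/3, P6(miss), P10@t=26}
    N8 x:[15,25] y:[9,35] z:[86/3,97/3] -> miss, prune

Visited [0, 2, 3, 7, 8]. Tests: 5 box, 1 leaf. Nearest: P10.

== RESULT ==
[0, 2, 3, 7, 8]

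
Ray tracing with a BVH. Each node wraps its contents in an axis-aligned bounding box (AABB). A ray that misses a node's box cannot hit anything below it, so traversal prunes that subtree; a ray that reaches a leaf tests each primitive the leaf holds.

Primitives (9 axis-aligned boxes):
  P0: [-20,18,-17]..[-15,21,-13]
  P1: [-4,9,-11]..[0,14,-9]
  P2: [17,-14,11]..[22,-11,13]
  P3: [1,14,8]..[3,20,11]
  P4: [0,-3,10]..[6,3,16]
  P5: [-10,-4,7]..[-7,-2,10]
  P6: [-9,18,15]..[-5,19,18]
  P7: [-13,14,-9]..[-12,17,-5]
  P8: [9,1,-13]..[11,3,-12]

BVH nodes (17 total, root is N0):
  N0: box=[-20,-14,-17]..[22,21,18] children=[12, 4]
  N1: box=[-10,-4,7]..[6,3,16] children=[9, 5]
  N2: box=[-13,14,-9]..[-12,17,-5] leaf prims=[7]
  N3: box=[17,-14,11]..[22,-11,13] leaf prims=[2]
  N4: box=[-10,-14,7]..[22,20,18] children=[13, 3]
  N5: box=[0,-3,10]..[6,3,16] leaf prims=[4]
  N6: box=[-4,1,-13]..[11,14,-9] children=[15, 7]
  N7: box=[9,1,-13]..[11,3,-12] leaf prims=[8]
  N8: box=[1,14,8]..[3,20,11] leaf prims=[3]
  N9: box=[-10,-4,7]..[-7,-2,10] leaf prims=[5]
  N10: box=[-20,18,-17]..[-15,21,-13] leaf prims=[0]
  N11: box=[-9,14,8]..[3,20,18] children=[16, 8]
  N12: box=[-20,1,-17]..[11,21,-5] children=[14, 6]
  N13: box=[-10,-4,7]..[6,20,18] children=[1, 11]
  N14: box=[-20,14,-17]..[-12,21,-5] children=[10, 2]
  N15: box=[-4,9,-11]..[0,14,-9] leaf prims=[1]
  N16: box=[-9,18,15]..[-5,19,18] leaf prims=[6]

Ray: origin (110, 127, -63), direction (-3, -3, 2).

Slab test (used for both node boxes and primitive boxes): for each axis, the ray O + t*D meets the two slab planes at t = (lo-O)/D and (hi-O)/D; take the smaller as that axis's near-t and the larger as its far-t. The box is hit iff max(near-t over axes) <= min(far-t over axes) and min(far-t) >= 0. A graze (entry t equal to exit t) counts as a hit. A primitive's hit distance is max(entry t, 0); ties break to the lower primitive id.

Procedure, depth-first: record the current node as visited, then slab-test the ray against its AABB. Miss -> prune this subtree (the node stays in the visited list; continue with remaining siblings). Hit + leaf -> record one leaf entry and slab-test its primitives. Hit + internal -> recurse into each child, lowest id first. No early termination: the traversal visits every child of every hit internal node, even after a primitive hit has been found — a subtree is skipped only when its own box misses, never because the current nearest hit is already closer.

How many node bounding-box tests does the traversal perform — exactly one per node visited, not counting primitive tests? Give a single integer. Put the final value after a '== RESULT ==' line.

Trace the traversal:
N0 x:[88/3,130/3] y:[106/3,47] z:[23,81/2] -> hit [106/3,81/2], descend [4, 12]
  N4 x:[88/3,40] y:[107/3,47] z:[35,81/2] -> hit [107/3,40], descend [3, 13]
    N3 x:[88/3,31] y:[46,47] z:[37,38] -> miss, prune
    N13 x:[104/3,40] y:[107/3,131/3] z:[35,81/2] -> hit [107/3,40], descend [1, 11]
      N1 x:[104/3,40] y:[124/3,131/3] z:[35,79/2] -> miss, prune
      N11 x:[107/3,119/3] y:[107/3,113/3] z:[71/2,81/2] -> hit [107/3,113/3], descend [8, 16]
        N8 x:[107/3,109/3] y:[107/3,113/3] z:[71/2,37] -> hit [107/3,109/3] leaf, test {P3@t=107/3}
        N16 x:[115/3,119/3] y:[36,109/3] z:[39,81/2] -> miss, prune
  N12 x:[33,130/3] y:[106/3,42] z:[23,29] -> miss, prune

Visited [0, 4, 3, 13, 1, 11, 8, 16, 12]. Tests: 9 box, 1 leaf. Nearest: P3.

== RESULT ==
9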